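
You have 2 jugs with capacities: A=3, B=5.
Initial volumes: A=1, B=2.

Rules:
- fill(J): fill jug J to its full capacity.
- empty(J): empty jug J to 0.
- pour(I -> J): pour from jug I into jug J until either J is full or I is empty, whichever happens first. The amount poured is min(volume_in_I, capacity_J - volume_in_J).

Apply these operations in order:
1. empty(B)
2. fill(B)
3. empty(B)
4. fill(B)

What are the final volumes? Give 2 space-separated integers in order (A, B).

Step 1: empty(B) -> (A=1 B=0)
Step 2: fill(B) -> (A=1 B=5)
Step 3: empty(B) -> (A=1 B=0)
Step 4: fill(B) -> (A=1 B=5)

Answer: 1 5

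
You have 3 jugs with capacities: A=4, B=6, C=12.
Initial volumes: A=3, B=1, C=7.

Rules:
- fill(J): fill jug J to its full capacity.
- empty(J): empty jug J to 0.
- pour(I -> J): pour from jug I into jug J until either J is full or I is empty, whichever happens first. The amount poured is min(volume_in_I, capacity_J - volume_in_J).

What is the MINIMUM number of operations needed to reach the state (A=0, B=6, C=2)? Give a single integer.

BFS from (A=3, B=1, C=7). One shortest path:
  1. empty(A) -> (A=0 B=1 C=7)
  2. pour(C -> B) -> (A=0 B=6 C=2)
Reached target in 2 moves.

Answer: 2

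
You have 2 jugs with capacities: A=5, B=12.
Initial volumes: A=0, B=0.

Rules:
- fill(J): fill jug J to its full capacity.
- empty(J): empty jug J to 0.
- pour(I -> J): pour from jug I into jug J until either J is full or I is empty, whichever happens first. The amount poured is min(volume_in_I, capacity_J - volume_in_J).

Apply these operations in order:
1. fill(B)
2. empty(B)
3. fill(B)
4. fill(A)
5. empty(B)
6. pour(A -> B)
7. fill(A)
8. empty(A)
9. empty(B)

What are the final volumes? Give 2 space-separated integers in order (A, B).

Answer: 0 0

Derivation:
Step 1: fill(B) -> (A=0 B=12)
Step 2: empty(B) -> (A=0 B=0)
Step 3: fill(B) -> (A=0 B=12)
Step 4: fill(A) -> (A=5 B=12)
Step 5: empty(B) -> (A=5 B=0)
Step 6: pour(A -> B) -> (A=0 B=5)
Step 7: fill(A) -> (A=5 B=5)
Step 8: empty(A) -> (A=0 B=5)
Step 9: empty(B) -> (A=0 B=0)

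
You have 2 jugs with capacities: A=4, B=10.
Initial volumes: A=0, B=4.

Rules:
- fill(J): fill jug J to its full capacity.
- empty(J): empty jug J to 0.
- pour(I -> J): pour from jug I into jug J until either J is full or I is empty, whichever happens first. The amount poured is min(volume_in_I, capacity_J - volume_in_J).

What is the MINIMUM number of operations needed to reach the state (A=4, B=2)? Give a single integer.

Answer: 4

Derivation:
BFS from (A=0, B=4). One shortest path:
  1. fill(B) -> (A=0 B=10)
  2. pour(B -> A) -> (A=4 B=6)
  3. empty(A) -> (A=0 B=6)
  4. pour(B -> A) -> (A=4 B=2)
Reached target in 4 moves.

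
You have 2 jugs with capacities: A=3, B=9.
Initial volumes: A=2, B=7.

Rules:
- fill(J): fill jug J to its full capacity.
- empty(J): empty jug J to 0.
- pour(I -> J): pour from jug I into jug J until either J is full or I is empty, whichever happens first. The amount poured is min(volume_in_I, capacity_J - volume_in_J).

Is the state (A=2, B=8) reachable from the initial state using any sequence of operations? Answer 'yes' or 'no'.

BFS explored all 25 reachable states.
Reachable set includes: (0,0), (0,1), (0,2), (0,3), (0,4), (0,5), (0,6), (0,7), (0,8), (0,9), (1,0), (1,9) ...
Target (A=2, B=8) not in reachable set → no.

Answer: no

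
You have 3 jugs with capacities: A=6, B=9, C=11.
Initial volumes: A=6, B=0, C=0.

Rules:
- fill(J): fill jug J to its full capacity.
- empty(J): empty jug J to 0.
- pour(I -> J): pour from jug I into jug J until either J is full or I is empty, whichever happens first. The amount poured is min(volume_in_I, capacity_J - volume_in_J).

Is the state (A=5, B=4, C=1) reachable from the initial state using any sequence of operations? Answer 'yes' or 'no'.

BFS explored all 440 reachable states.
Reachable set includes: (0,0,0), (0,0,1), (0,0,2), (0,0,3), (0,0,4), (0,0,5), (0,0,6), (0,0,7), (0,0,8), (0,0,9), (0,0,10), (0,0,11) ...
Target (A=5, B=4, C=1) not in reachable set → no.

Answer: no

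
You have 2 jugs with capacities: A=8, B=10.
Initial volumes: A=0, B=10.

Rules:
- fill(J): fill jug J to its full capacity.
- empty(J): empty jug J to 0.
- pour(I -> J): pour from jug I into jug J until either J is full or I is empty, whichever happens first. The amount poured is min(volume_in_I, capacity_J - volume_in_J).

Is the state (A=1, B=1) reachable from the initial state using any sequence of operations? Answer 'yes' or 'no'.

Answer: no

Derivation:
BFS explored all 18 reachable states.
Reachable set includes: (0,0), (0,2), (0,4), (0,6), (0,8), (0,10), (2,0), (2,10), (4,0), (4,10), (6,0), (6,10) ...
Target (A=1, B=1) not in reachable set → no.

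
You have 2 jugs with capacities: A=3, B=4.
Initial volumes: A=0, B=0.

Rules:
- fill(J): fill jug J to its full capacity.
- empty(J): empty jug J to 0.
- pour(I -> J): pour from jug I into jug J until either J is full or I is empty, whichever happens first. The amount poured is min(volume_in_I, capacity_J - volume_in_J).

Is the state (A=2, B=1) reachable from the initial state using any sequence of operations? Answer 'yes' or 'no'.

BFS explored all 14 reachable states.
Reachable set includes: (0,0), (0,1), (0,2), (0,3), (0,4), (1,0), (1,4), (2,0), (2,4), (3,0), (3,1), (3,2) ...
Target (A=2, B=1) not in reachable set → no.

Answer: no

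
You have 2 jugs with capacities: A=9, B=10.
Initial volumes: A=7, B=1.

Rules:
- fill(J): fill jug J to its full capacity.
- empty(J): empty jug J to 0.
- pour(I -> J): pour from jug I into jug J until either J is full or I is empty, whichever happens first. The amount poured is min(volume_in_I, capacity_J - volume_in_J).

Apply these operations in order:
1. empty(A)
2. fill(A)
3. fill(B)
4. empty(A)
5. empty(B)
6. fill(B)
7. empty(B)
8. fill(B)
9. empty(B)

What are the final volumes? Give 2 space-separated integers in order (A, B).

Step 1: empty(A) -> (A=0 B=1)
Step 2: fill(A) -> (A=9 B=1)
Step 3: fill(B) -> (A=9 B=10)
Step 4: empty(A) -> (A=0 B=10)
Step 5: empty(B) -> (A=0 B=0)
Step 6: fill(B) -> (A=0 B=10)
Step 7: empty(B) -> (A=0 B=0)
Step 8: fill(B) -> (A=0 B=10)
Step 9: empty(B) -> (A=0 B=0)

Answer: 0 0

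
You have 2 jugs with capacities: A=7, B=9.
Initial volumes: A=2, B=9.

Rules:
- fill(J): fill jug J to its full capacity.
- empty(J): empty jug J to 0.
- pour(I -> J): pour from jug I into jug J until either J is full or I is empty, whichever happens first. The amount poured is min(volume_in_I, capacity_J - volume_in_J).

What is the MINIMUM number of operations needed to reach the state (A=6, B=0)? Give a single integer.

BFS from (A=2, B=9). One shortest path:
  1. pour(B -> A) -> (A=7 B=4)
  2. empty(A) -> (A=0 B=4)
  3. pour(B -> A) -> (A=4 B=0)
  4. fill(B) -> (A=4 B=9)
  5. pour(B -> A) -> (A=7 B=6)
  6. empty(A) -> (A=0 B=6)
  7. pour(B -> A) -> (A=6 B=0)
Reached target in 7 moves.

Answer: 7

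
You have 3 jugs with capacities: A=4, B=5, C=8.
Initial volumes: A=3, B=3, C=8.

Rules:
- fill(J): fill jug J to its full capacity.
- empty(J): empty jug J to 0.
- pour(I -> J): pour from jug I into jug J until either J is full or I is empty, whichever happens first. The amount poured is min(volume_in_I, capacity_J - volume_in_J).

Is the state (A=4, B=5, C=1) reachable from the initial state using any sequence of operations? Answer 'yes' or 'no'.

BFS from (A=3, B=3, C=8):
  1. fill(A) -> (A=4 B=3 C=8)
  2. pour(C -> B) -> (A=4 B=5 C=6)
  3. empty(B) -> (A=4 B=0 C=6)
  4. pour(C -> B) -> (A=4 B=5 C=1)
Target reached → yes.

Answer: yes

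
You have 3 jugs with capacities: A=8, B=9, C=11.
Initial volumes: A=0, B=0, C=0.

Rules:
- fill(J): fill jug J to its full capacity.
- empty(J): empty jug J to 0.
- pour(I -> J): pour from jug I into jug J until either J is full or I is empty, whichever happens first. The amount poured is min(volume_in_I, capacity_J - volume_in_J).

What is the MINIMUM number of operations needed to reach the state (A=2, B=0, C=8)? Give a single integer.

Answer: 7

Derivation:
BFS from (A=0, B=0, C=0). One shortest path:
  1. fill(A) -> (A=8 B=0 C=0)
  2. fill(C) -> (A=8 B=0 C=11)
  3. pour(C -> B) -> (A=8 B=9 C=2)
  4. empty(B) -> (A=8 B=0 C=2)
  5. pour(A -> B) -> (A=0 B=8 C=2)
  6. pour(C -> A) -> (A=2 B=8 C=0)
  7. pour(B -> C) -> (A=2 B=0 C=8)
Reached target in 7 moves.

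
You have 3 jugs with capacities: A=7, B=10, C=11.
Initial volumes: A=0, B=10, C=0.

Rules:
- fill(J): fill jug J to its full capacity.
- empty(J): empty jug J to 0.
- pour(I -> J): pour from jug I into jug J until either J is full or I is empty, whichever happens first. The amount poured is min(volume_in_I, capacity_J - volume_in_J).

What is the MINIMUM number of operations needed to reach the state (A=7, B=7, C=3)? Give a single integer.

BFS from (A=0, B=10, C=0). One shortest path:
  1. fill(A) -> (A=7 B=10 C=0)
  2. pour(B -> C) -> (A=7 B=0 C=10)
  3. pour(A -> B) -> (A=0 B=7 C=10)
  4. pour(C -> A) -> (A=7 B=7 C=3)
Reached target in 4 moves.

Answer: 4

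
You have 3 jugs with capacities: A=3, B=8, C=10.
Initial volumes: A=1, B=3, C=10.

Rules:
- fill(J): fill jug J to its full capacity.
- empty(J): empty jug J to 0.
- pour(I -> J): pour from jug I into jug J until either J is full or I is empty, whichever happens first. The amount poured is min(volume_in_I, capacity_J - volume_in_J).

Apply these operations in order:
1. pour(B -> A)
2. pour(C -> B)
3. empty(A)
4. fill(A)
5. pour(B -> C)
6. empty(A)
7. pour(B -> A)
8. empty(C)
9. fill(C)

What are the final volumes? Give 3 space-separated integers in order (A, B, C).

Answer: 1 0 10

Derivation:
Step 1: pour(B -> A) -> (A=3 B=1 C=10)
Step 2: pour(C -> B) -> (A=3 B=8 C=3)
Step 3: empty(A) -> (A=0 B=8 C=3)
Step 4: fill(A) -> (A=3 B=8 C=3)
Step 5: pour(B -> C) -> (A=3 B=1 C=10)
Step 6: empty(A) -> (A=0 B=1 C=10)
Step 7: pour(B -> A) -> (A=1 B=0 C=10)
Step 8: empty(C) -> (A=1 B=0 C=0)
Step 9: fill(C) -> (A=1 B=0 C=10)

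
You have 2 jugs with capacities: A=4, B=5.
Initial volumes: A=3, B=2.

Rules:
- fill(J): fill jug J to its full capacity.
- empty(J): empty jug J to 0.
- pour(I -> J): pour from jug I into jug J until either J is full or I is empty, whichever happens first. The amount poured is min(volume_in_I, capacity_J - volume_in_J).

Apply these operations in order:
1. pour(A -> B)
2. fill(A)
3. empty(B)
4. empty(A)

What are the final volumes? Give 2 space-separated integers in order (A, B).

Step 1: pour(A -> B) -> (A=0 B=5)
Step 2: fill(A) -> (A=4 B=5)
Step 3: empty(B) -> (A=4 B=0)
Step 4: empty(A) -> (A=0 B=0)

Answer: 0 0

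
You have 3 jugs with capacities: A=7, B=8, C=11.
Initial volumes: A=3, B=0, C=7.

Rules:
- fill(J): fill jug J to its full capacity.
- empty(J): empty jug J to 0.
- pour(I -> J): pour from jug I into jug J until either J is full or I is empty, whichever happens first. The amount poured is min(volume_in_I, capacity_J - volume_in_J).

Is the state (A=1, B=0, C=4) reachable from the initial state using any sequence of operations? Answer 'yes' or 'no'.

BFS from (A=3, B=0, C=7):
  1. empty(A) -> (A=0 B=0 C=7)
  2. fill(B) -> (A=0 B=8 C=7)
  3. fill(C) -> (A=0 B=8 C=11)
  4. pour(B -> A) -> (A=7 B=1 C=11)
  5. empty(A) -> (A=0 B=1 C=11)
  6. pour(C -> A) -> (A=7 B=1 C=4)
  7. empty(A) -> (A=0 B=1 C=4)
  8. pour(B -> A) -> (A=1 B=0 C=4)
Target reached → yes.

Answer: yes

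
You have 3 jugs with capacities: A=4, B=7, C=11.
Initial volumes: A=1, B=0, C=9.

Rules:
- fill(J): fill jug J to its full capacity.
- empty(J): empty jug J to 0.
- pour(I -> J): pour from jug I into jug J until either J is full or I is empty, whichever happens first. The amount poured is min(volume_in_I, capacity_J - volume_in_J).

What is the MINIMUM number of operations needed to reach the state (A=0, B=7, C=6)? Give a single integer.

BFS from (A=1, B=0, C=9). One shortest path:
  1. fill(A) -> (A=4 B=0 C=9)
  2. pour(A -> B) -> (A=0 B=4 C=9)
  3. pour(C -> B) -> (A=0 B=7 C=6)
Reached target in 3 moves.

Answer: 3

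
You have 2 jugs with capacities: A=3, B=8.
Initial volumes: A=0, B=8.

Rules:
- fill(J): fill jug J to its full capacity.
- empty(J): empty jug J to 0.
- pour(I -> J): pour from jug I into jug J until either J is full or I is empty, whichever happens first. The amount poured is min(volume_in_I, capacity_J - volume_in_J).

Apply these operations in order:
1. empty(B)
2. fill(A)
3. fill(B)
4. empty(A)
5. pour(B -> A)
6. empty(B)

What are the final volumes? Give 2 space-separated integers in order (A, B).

Answer: 3 0

Derivation:
Step 1: empty(B) -> (A=0 B=0)
Step 2: fill(A) -> (A=3 B=0)
Step 3: fill(B) -> (A=3 B=8)
Step 4: empty(A) -> (A=0 B=8)
Step 5: pour(B -> A) -> (A=3 B=5)
Step 6: empty(B) -> (A=3 B=0)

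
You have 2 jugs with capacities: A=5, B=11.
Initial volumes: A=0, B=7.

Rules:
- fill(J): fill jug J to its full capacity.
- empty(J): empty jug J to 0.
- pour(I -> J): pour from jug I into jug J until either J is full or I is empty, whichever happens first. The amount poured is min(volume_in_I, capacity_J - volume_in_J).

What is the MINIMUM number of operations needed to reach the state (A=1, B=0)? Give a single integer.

BFS from (A=0, B=7). One shortest path:
  1. fill(A) -> (A=5 B=7)
  2. pour(A -> B) -> (A=1 B=11)
  3. empty(B) -> (A=1 B=0)
Reached target in 3 moves.

Answer: 3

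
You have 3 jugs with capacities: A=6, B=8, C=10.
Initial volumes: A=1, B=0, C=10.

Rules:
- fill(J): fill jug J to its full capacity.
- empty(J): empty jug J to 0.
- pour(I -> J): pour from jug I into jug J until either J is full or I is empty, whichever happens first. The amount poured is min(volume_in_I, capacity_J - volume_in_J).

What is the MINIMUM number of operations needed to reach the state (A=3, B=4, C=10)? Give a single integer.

BFS from (A=1, B=0, C=10). One shortest path:
  1. pour(C -> A) -> (A=6 B=0 C=5)
  2. pour(C -> B) -> (A=6 B=5 C=0)
  3. pour(A -> C) -> (A=0 B=5 C=6)
  4. fill(A) -> (A=6 B=5 C=6)
  5. pour(A -> B) -> (A=3 B=8 C=6)
  6. pour(B -> C) -> (A=3 B=4 C=10)
Reached target in 6 moves.

Answer: 6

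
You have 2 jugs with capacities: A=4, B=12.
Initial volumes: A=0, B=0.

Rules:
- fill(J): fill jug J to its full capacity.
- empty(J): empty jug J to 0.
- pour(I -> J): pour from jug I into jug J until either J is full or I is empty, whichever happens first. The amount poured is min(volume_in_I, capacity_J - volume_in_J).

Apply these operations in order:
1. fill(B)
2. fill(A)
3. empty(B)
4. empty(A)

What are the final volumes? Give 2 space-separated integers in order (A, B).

Step 1: fill(B) -> (A=0 B=12)
Step 2: fill(A) -> (A=4 B=12)
Step 3: empty(B) -> (A=4 B=0)
Step 4: empty(A) -> (A=0 B=0)

Answer: 0 0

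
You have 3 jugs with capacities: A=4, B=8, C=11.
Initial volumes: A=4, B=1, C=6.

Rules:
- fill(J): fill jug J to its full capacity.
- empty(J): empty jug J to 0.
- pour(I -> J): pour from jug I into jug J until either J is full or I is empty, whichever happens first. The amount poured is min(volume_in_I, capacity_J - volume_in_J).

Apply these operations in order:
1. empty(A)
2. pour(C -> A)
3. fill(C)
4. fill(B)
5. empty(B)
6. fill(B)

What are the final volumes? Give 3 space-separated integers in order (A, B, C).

Answer: 4 8 11

Derivation:
Step 1: empty(A) -> (A=0 B=1 C=6)
Step 2: pour(C -> A) -> (A=4 B=1 C=2)
Step 3: fill(C) -> (A=4 B=1 C=11)
Step 4: fill(B) -> (A=4 B=8 C=11)
Step 5: empty(B) -> (A=4 B=0 C=11)
Step 6: fill(B) -> (A=4 B=8 C=11)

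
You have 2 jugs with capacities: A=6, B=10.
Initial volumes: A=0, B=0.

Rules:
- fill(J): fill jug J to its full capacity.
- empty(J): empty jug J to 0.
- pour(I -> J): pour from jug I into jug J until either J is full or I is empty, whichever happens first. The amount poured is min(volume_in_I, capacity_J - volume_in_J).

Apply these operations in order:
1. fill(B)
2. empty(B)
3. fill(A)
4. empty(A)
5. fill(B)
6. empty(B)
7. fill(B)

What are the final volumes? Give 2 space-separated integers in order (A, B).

Step 1: fill(B) -> (A=0 B=10)
Step 2: empty(B) -> (A=0 B=0)
Step 3: fill(A) -> (A=6 B=0)
Step 4: empty(A) -> (A=0 B=0)
Step 5: fill(B) -> (A=0 B=10)
Step 6: empty(B) -> (A=0 B=0)
Step 7: fill(B) -> (A=0 B=10)

Answer: 0 10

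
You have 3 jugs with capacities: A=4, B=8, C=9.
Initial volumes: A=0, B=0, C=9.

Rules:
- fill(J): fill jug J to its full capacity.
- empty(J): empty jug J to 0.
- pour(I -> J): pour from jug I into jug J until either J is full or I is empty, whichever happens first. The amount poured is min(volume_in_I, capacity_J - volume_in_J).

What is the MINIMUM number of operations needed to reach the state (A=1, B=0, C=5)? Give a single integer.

Answer: 7

Derivation:
BFS from (A=0, B=0, C=9). One shortest path:
  1. pour(C -> A) -> (A=4 B=0 C=5)
  2. empty(A) -> (A=0 B=0 C=5)
  3. pour(C -> B) -> (A=0 B=5 C=0)
  4. fill(C) -> (A=0 B=5 C=9)
  5. pour(C -> A) -> (A=4 B=5 C=5)
  6. pour(A -> B) -> (A=1 B=8 C=5)
  7. empty(B) -> (A=1 B=0 C=5)
Reached target in 7 moves.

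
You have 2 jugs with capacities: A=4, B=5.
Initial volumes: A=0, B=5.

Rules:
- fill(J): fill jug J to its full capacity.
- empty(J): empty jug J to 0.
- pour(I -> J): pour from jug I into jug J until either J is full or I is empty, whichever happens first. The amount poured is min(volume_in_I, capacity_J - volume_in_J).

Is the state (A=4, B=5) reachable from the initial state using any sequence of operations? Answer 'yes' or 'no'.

BFS from (A=0, B=5):
  1. fill(A) -> (A=4 B=5)
Target reached → yes.

Answer: yes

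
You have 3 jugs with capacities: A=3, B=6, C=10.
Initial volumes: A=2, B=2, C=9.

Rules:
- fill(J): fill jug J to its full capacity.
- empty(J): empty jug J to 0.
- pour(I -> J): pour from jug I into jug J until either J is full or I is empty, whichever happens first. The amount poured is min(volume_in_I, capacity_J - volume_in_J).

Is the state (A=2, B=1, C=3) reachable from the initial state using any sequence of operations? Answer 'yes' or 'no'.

BFS explored all 219 reachable states.
Reachable set includes: (0,0,0), (0,0,1), (0,0,2), (0,0,3), (0,0,4), (0,0,5), (0,0,6), (0,0,7), (0,0,8), (0,0,9), (0,0,10), (0,1,0) ...
Target (A=2, B=1, C=3) not in reachable set → no.

Answer: no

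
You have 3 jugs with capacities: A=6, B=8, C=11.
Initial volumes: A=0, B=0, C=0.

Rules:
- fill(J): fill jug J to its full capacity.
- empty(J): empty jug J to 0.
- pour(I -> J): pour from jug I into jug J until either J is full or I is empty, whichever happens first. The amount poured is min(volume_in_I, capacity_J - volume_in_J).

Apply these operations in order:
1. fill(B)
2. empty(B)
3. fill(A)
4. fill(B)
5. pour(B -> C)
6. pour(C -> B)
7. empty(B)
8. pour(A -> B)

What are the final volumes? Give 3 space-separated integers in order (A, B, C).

Step 1: fill(B) -> (A=0 B=8 C=0)
Step 2: empty(B) -> (A=0 B=0 C=0)
Step 3: fill(A) -> (A=6 B=0 C=0)
Step 4: fill(B) -> (A=6 B=8 C=0)
Step 5: pour(B -> C) -> (A=6 B=0 C=8)
Step 6: pour(C -> B) -> (A=6 B=8 C=0)
Step 7: empty(B) -> (A=6 B=0 C=0)
Step 8: pour(A -> B) -> (A=0 B=6 C=0)

Answer: 0 6 0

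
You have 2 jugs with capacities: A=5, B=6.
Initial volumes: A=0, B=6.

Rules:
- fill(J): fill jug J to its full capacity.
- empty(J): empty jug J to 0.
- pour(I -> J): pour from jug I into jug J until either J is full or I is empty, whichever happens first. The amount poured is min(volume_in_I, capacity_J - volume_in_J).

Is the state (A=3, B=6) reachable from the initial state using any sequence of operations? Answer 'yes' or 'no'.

BFS from (A=0, B=6):
  1. fill(A) -> (A=5 B=6)
  2. empty(B) -> (A=5 B=0)
  3. pour(A -> B) -> (A=0 B=5)
  4. fill(A) -> (A=5 B=5)
  5. pour(A -> B) -> (A=4 B=6)
  6. empty(B) -> (A=4 B=0)
  7. pour(A -> B) -> (A=0 B=4)
  8. fill(A) -> (A=5 B=4)
  9. pour(A -> B) -> (A=3 B=6)
Target reached → yes.

Answer: yes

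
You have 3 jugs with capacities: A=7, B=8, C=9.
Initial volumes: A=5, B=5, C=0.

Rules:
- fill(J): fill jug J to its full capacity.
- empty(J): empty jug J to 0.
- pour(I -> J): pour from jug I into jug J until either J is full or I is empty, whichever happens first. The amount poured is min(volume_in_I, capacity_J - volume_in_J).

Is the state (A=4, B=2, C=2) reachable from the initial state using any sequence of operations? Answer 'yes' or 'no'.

Answer: no

Derivation:
BFS explored all 384 reachable states.
Reachable set includes: (0,0,0), (0,0,1), (0,0,2), (0,0,3), (0,0,4), (0,0,5), (0,0,6), (0,0,7), (0,0,8), (0,0,9), (0,1,0), (0,1,1) ...
Target (A=4, B=2, C=2) not in reachable set → no.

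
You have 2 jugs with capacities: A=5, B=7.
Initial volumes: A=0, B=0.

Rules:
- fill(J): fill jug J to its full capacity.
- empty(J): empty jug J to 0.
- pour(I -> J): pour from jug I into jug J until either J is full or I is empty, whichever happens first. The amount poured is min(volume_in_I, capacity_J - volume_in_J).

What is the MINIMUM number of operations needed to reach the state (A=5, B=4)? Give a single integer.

Answer: 6

Derivation:
BFS from (A=0, B=0). One shortest path:
  1. fill(B) -> (A=0 B=7)
  2. pour(B -> A) -> (A=5 B=2)
  3. empty(A) -> (A=0 B=2)
  4. pour(B -> A) -> (A=2 B=0)
  5. fill(B) -> (A=2 B=7)
  6. pour(B -> A) -> (A=5 B=4)
Reached target in 6 moves.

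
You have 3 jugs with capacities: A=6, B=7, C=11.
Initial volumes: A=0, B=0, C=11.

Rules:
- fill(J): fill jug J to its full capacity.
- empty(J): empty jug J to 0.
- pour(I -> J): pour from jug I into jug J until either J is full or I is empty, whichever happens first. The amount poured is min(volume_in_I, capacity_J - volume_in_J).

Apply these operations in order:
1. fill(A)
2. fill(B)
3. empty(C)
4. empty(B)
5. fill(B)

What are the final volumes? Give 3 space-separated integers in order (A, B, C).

Answer: 6 7 0

Derivation:
Step 1: fill(A) -> (A=6 B=0 C=11)
Step 2: fill(B) -> (A=6 B=7 C=11)
Step 3: empty(C) -> (A=6 B=7 C=0)
Step 4: empty(B) -> (A=6 B=0 C=0)
Step 5: fill(B) -> (A=6 B=7 C=0)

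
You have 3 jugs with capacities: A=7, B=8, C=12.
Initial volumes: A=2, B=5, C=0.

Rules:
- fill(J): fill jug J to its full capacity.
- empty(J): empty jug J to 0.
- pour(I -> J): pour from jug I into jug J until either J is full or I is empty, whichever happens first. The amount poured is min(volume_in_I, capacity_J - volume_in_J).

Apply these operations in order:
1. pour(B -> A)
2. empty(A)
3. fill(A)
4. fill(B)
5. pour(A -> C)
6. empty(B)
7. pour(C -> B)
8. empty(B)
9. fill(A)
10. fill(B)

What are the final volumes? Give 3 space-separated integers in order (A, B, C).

Answer: 7 8 0

Derivation:
Step 1: pour(B -> A) -> (A=7 B=0 C=0)
Step 2: empty(A) -> (A=0 B=0 C=0)
Step 3: fill(A) -> (A=7 B=0 C=0)
Step 4: fill(B) -> (A=7 B=8 C=0)
Step 5: pour(A -> C) -> (A=0 B=8 C=7)
Step 6: empty(B) -> (A=0 B=0 C=7)
Step 7: pour(C -> B) -> (A=0 B=7 C=0)
Step 8: empty(B) -> (A=0 B=0 C=0)
Step 9: fill(A) -> (A=7 B=0 C=0)
Step 10: fill(B) -> (A=7 B=8 C=0)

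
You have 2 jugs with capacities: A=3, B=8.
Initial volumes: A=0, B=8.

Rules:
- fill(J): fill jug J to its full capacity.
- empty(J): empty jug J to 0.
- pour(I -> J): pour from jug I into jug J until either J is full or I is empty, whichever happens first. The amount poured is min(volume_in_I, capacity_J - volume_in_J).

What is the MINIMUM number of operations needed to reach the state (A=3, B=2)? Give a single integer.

Answer: 3

Derivation:
BFS from (A=0, B=8). One shortest path:
  1. pour(B -> A) -> (A=3 B=5)
  2. empty(A) -> (A=0 B=5)
  3. pour(B -> A) -> (A=3 B=2)
Reached target in 3 moves.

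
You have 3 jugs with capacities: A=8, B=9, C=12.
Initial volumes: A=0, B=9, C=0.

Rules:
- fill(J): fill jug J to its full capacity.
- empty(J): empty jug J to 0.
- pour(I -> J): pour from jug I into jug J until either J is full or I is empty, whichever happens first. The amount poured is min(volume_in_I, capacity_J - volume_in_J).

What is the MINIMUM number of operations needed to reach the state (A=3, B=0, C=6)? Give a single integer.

BFS from (A=0, B=9, C=0). One shortest path:
  1. fill(A) -> (A=8 B=9 C=0)
  2. pour(B -> C) -> (A=8 B=0 C=9)
  3. pour(A -> C) -> (A=5 B=0 C=12)
  4. pour(C -> B) -> (A=5 B=9 C=3)
  5. pour(B -> A) -> (A=8 B=6 C=3)
  6. empty(A) -> (A=0 B=6 C=3)
  7. pour(C -> A) -> (A=3 B=6 C=0)
  8. pour(B -> C) -> (A=3 B=0 C=6)
Reached target in 8 moves.

Answer: 8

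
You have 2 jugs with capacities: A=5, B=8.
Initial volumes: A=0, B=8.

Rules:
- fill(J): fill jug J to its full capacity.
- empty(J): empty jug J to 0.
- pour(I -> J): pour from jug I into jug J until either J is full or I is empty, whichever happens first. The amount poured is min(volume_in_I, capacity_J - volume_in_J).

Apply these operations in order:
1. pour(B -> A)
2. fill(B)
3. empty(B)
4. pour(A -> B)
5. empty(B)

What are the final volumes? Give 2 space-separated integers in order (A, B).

Answer: 0 0

Derivation:
Step 1: pour(B -> A) -> (A=5 B=3)
Step 2: fill(B) -> (A=5 B=8)
Step 3: empty(B) -> (A=5 B=0)
Step 4: pour(A -> B) -> (A=0 B=5)
Step 5: empty(B) -> (A=0 B=0)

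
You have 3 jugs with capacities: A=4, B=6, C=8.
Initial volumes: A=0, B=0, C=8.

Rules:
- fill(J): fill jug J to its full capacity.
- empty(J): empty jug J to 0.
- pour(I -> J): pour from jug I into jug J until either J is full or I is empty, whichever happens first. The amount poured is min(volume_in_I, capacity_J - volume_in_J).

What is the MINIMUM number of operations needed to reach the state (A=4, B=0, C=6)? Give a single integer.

BFS from (A=0, B=0, C=8). One shortest path:
  1. fill(A) -> (A=4 B=0 C=8)
  2. fill(B) -> (A=4 B=6 C=8)
  3. empty(C) -> (A=4 B=6 C=0)
  4. pour(B -> C) -> (A=4 B=0 C=6)
Reached target in 4 moves.

Answer: 4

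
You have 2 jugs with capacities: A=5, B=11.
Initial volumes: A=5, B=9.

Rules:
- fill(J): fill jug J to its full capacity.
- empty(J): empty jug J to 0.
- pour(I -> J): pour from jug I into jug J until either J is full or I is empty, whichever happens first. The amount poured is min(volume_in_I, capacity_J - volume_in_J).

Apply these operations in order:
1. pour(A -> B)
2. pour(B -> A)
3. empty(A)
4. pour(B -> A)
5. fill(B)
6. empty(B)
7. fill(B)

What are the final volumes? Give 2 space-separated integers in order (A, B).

Answer: 5 11

Derivation:
Step 1: pour(A -> B) -> (A=3 B=11)
Step 2: pour(B -> A) -> (A=5 B=9)
Step 3: empty(A) -> (A=0 B=9)
Step 4: pour(B -> A) -> (A=5 B=4)
Step 5: fill(B) -> (A=5 B=11)
Step 6: empty(B) -> (A=5 B=0)
Step 7: fill(B) -> (A=5 B=11)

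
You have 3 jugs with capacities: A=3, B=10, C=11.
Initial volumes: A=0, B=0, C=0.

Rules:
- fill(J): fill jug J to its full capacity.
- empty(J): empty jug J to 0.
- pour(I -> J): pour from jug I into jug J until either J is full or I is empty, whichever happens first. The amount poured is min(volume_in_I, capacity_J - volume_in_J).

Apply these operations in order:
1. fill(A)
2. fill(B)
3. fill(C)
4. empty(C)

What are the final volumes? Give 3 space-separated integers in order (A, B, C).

Answer: 3 10 0

Derivation:
Step 1: fill(A) -> (A=3 B=0 C=0)
Step 2: fill(B) -> (A=3 B=10 C=0)
Step 3: fill(C) -> (A=3 B=10 C=11)
Step 4: empty(C) -> (A=3 B=10 C=0)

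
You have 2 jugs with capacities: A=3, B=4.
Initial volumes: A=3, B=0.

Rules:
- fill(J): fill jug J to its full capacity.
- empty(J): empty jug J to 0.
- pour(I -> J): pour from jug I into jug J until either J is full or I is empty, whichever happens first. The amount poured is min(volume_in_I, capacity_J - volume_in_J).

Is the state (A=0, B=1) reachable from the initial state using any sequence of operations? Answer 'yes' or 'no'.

BFS from (A=3, B=0):
  1. empty(A) -> (A=0 B=0)
  2. fill(B) -> (A=0 B=4)
  3. pour(B -> A) -> (A=3 B=1)
  4. empty(A) -> (A=0 B=1)
Target reached → yes.

Answer: yes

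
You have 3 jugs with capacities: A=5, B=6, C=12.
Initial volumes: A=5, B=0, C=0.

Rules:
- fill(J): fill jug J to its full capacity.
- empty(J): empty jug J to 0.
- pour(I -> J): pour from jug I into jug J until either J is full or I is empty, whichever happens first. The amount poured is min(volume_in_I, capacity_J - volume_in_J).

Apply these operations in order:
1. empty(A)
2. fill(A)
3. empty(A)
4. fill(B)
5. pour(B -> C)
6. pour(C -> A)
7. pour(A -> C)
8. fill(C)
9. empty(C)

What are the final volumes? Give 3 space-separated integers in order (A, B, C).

Step 1: empty(A) -> (A=0 B=0 C=0)
Step 2: fill(A) -> (A=5 B=0 C=0)
Step 3: empty(A) -> (A=0 B=0 C=0)
Step 4: fill(B) -> (A=0 B=6 C=0)
Step 5: pour(B -> C) -> (A=0 B=0 C=6)
Step 6: pour(C -> A) -> (A=5 B=0 C=1)
Step 7: pour(A -> C) -> (A=0 B=0 C=6)
Step 8: fill(C) -> (A=0 B=0 C=12)
Step 9: empty(C) -> (A=0 B=0 C=0)

Answer: 0 0 0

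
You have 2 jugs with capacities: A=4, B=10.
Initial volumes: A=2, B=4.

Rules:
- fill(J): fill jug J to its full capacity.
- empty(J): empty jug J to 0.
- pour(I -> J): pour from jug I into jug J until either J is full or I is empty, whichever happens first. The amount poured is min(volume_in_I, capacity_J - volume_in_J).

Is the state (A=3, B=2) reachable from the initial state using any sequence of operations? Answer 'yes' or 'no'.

BFS explored all 15 reachable states.
Reachable set includes: (0,0), (0,2), (0,4), (0,6), (0,8), (0,10), (2,0), (2,4), (2,10), (4,0), (4,2), (4,4) ...
Target (A=3, B=2) not in reachable set → no.

Answer: no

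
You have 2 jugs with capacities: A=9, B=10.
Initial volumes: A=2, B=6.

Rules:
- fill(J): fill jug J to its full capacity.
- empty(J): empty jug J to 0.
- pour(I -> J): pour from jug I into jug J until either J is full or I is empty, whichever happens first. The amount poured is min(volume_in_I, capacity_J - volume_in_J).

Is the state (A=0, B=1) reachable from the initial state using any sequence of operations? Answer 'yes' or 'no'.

BFS from (A=2, B=6):
  1. empty(A) -> (A=0 B=6)
  2. fill(B) -> (A=0 B=10)
  3. pour(B -> A) -> (A=9 B=1)
  4. empty(A) -> (A=0 B=1)
Target reached → yes.

Answer: yes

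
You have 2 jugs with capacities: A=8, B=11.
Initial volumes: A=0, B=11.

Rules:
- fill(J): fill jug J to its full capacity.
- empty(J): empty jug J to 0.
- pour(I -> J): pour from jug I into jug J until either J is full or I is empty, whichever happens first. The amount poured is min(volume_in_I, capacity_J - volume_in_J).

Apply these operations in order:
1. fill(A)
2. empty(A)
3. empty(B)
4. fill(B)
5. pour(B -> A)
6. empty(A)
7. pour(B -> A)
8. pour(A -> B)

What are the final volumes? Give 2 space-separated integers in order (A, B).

Step 1: fill(A) -> (A=8 B=11)
Step 2: empty(A) -> (A=0 B=11)
Step 3: empty(B) -> (A=0 B=0)
Step 4: fill(B) -> (A=0 B=11)
Step 5: pour(B -> A) -> (A=8 B=3)
Step 6: empty(A) -> (A=0 B=3)
Step 7: pour(B -> A) -> (A=3 B=0)
Step 8: pour(A -> B) -> (A=0 B=3)

Answer: 0 3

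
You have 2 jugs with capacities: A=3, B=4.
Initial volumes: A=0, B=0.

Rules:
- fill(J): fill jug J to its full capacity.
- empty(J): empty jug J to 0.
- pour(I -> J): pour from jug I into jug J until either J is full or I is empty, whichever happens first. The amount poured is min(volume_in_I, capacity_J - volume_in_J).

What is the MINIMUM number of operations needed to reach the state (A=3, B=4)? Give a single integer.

BFS from (A=0, B=0). One shortest path:
  1. fill(A) -> (A=3 B=0)
  2. fill(B) -> (A=3 B=4)
Reached target in 2 moves.

Answer: 2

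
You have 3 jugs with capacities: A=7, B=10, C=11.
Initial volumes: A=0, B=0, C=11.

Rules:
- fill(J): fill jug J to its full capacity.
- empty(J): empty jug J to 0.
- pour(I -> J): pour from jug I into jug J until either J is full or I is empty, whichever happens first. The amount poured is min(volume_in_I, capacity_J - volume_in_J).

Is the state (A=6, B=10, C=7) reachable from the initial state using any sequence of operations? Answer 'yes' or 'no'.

BFS from (A=0, B=0, C=11):
  1. fill(A) -> (A=7 B=0 C=11)
  2. fill(B) -> (A=7 B=10 C=11)
  3. empty(C) -> (A=7 B=10 C=0)
  4. pour(A -> C) -> (A=0 B=10 C=7)
  5. fill(A) -> (A=7 B=10 C=7)
  6. pour(B -> C) -> (A=7 B=6 C=11)
  7. empty(C) -> (A=7 B=6 C=0)
  8. pour(A -> C) -> (A=0 B=6 C=7)
  9. pour(B -> A) -> (A=6 B=0 C=7)
  10. fill(B) -> (A=6 B=10 C=7)
Target reached → yes.

Answer: yes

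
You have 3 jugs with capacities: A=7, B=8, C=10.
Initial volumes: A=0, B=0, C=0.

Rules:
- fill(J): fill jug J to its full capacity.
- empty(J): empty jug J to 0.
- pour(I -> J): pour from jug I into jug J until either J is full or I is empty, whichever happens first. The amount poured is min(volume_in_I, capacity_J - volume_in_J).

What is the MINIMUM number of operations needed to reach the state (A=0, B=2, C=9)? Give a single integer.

BFS from (A=0, B=0, C=0). One shortest path:
  1. fill(B) -> (A=0 B=8 C=0)
  2. fill(C) -> (A=0 B=8 C=10)
  3. pour(B -> A) -> (A=7 B=1 C=10)
  4. empty(A) -> (A=0 B=1 C=10)
  5. pour(B -> A) -> (A=1 B=0 C=10)
  6. pour(C -> B) -> (A=1 B=8 C=2)
  7. pour(B -> A) -> (A=7 B=2 C=2)
  8. pour(A -> C) -> (A=0 B=2 C=9)
Reached target in 8 moves.

Answer: 8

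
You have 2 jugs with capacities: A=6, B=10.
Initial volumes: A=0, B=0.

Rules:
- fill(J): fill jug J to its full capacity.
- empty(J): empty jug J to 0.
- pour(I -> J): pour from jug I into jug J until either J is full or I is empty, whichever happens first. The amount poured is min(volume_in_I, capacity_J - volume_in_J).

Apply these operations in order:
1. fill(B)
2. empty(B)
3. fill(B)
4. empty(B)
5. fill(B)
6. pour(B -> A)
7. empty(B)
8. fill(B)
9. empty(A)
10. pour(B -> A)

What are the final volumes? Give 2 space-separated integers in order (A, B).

Answer: 6 4

Derivation:
Step 1: fill(B) -> (A=0 B=10)
Step 2: empty(B) -> (A=0 B=0)
Step 3: fill(B) -> (A=0 B=10)
Step 4: empty(B) -> (A=0 B=0)
Step 5: fill(B) -> (A=0 B=10)
Step 6: pour(B -> A) -> (A=6 B=4)
Step 7: empty(B) -> (A=6 B=0)
Step 8: fill(B) -> (A=6 B=10)
Step 9: empty(A) -> (A=0 B=10)
Step 10: pour(B -> A) -> (A=6 B=4)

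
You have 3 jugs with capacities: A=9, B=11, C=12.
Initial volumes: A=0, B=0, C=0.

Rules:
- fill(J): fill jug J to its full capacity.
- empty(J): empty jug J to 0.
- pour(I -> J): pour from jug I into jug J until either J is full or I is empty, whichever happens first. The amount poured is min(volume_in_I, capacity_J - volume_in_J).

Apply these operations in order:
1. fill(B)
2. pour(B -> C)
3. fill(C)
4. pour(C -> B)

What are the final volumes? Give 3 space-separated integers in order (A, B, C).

Answer: 0 11 1

Derivation:
Step 1: fill(B) -> (A=0 B=11 C=0)
Step 2: pour(B -> C) -> (A=0 B=0 C=11)
Step 3: fill(C) -> (A=0 B=0 C=12)
Step 4: pour(C -> B) -> (A=0 B=11 C=1)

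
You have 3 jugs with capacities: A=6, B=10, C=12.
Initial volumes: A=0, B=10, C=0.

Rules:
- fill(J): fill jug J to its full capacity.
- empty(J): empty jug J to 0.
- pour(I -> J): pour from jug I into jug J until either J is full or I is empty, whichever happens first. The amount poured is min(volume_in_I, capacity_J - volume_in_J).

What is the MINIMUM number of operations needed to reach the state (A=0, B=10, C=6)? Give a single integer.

BFS from (A=0, B=10, C=0). One shortest path:
  1. fill(A) -> (A=6 B=10 C=0)
  2. pour(A -> C) -> (A=0 B=10 C=6)
Reached target in 2 moves.

Answer: 2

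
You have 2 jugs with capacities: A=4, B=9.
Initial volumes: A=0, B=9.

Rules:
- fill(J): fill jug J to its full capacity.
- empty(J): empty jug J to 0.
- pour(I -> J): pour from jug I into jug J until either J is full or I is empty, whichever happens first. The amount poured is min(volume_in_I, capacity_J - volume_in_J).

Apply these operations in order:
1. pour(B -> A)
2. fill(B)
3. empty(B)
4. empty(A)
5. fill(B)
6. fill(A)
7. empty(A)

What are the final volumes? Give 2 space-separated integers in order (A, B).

Step 1: pour(B -> A) -> (A=4 B=5)
Step 2: fill(B) -> (A=4 B=9)
Step 3: empty(B) -> (A=4 B=0)
Step 4: empty(A) -> (A=0 B=0)
Step 5: fill(B) -> (A=0 B=9)
Step 6: fill(A) -> (A=4 B=9)
Step 7: empty(A) -> (A=0 B=9)

Answer: 0 9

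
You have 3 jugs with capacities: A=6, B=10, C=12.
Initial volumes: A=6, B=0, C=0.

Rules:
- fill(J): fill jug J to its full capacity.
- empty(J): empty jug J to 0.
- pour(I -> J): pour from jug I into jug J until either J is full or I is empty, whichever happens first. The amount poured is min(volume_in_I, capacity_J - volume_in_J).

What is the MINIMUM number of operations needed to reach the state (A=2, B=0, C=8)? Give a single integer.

BFS from (A=6, B=0, C=0). One shortest path:
  1. fill(B) -> (A=6 B=10 C=0)
  2. pour(B -> C) -> (A=6 B=0 C=10)
  3. pour(A -> B) -> (A=0 B=6 C=10)
  4. fill(A) -> (A=6 B=6 C=10)
  5. pour(A -> B) -> (A=2 B=10 C=10)
  6. pour(B -> C) -> (A=2 B=8 C=12)
  7. empty(C) -> (A=2 B=8 C=0)
  8. pour(B -> C) -> (A=2 B=0 C=8)
Reached target in 8 moves.

Answer: 8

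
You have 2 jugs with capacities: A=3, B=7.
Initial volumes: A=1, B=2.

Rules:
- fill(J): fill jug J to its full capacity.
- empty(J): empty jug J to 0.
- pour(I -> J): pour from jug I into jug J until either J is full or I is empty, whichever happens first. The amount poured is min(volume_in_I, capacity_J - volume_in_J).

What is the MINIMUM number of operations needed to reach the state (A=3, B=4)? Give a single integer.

Answer: 3

Derivation:
BFS from (A=1, B=2). One shortest path:
  1. empty(A) -> (A=0 B=2)
  2. fill(B) -> (A=0 B=7)
  3. pour(B -> A) -> (A=3 B=4)
Reached target in 3 moves.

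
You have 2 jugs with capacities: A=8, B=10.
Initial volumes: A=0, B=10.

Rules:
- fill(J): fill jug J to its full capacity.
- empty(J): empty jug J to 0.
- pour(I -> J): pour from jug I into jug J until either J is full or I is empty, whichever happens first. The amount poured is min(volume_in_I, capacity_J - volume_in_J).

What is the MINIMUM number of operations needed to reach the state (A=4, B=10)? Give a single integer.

Answer: 8

Derivation:
BFS from (A=0, B=10). One shortest path:
  1. pour(B -> A) -> (A=8 B=2)
  2. empty(A) -> (A=0 B=2)
  3. pour(B -> A) -> (A=2 B=0)
  4. fill(B) -> (A=2 B=10)
  5. pour(B -> A) -> (A=8 B=4)
  6. empty(A) -> (A=0 B=4)
  7. pour(B -> A) -> (A=4 B=0)
  8. fill(B) -> (A=4 B=10)
Reached target in 8 moves.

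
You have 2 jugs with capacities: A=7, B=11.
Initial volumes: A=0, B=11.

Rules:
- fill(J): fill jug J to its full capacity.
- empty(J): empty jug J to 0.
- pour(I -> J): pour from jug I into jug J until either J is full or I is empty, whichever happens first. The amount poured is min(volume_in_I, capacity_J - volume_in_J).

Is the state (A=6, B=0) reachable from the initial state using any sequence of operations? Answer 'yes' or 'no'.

Answer: yes

Derivation:
BFS from (A=0, B=11):
  1. fill(A) -> (A=7 B=11)
  2. empty(B) -> (A=7 B=0)
  3. pour(A -> B) -> (A=0 B=7)
  4. fill(A) -> (A=7 B=7)
  5. pour(A -> B) -> (A=3 B=11)
  6. empty(B) -> (A=3 B=0)
  7. pour(A -> B) -> (A=0 B=3)
  8. fill(A) -> (A=7 B=3)
  9. pour(A -> B) -> (A=0 B=10)
  10. fill(A) -> (A=7 B=10)
  11. pour(A -> B) -> (A=6 B=11)
  12. empty(B) -> (A=6 B=0)
Target reached → yes.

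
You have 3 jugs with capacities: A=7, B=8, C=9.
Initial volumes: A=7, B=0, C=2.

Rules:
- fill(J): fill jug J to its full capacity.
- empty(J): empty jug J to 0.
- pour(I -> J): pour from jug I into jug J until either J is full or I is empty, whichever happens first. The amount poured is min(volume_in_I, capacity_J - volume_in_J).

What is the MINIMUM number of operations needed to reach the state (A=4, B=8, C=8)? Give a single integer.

Answer: 8

Derivation:
BFS from (A=7, B=0, C=2). One shortest path:
  1. empty(A) -> (A=0 B=0 C=2)
  2. pour(C -> A) -> (A=2 B=0 C=0)
  3. fill(C) -> (A=2 B=0 C=9)
  4. pour(C -> A) -> (A=7 B=0 C=4)
  5. pour(A -> B) -> (A=0 B=7 C=4)
  6. pour(C -> A) -> (A=4 B=7 C=0)
  7. fill(C) -> (A=4 B=7 C=9)
  8. pour(C -> B) -> (A=4 B=8 C=8)
Reached target in 8 moves.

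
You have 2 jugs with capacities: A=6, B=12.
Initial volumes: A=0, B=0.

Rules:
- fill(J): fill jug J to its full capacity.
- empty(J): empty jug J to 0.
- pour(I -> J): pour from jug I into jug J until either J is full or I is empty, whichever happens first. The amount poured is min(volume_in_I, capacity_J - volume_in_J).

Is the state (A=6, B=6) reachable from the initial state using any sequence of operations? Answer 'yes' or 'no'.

BFS from (A=0, B=0):
  1. fill(B) -> (A=0 B=12)
  2. pour(B -> A) -> (A=6 B=6)
Target reached → yes.

Answer: yes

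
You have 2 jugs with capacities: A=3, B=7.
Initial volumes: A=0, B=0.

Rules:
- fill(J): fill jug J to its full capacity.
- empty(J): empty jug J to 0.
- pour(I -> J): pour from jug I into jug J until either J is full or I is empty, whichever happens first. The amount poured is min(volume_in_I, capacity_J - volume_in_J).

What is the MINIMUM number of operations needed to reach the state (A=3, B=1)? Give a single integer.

BFS from (A=0, B=0). One shortest path:
  1. fill(B) -> (A=0 B=7)
  2. pour(B -> A) -> (A=3 B=4)
  3. empty(A) -> (A=0 B=4)
  4. pour(B -> A) -> (A=3 B=1)
Reached target in 4 moves.

Answer: 4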